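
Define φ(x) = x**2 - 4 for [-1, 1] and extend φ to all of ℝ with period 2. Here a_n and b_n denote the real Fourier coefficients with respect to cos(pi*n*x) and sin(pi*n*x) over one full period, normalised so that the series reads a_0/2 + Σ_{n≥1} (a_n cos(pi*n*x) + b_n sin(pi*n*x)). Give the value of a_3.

-4/(9*pi**2)

a_3 = ∫_{-1}^{1} φ(x) cos(3*pi*x) dx.
φ is even and cos(3*pi*x) is even, so the integrand is even and a_3 = 2 ∫_0^{1} φ(x) cos(3*pi*x) dx.
Integrating by parts twice (tabular method), an antiderivative of (x**2 - 4) cos(3*pi*x) is x**2*sin(3*pi*x)/(3*pi) + 2*x*cos(3*pi*x)/(9*pi**2) - 4*sin(3*pi*x)/(3*pi) - 2*sin(3*pi*x)/(27*pi**3); evaluating from 0 to 1: ∫_{0}^{1} (x**2 - 4) cos(3*pi*x) dx = (-2/(9*pi**2)) - (0) = -2/(9*pi**2).
Hence a_3 = 2·(-2/(9*pi**2)) = -4/(9*pi**2).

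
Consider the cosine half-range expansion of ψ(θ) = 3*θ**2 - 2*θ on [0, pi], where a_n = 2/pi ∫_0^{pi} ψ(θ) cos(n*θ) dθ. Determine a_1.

a_1 = 2/pi ∫_0^{pi} (3*θ**2 - 2*θ) cos(θ) dθ.
Integrating by parts twice (tabular method), an antiderivative of (3*θ**2 - 2*θ) cos(θ) is 3*θ**2*sin(θ) - 2*θ*sin(θ) + 6*θ*cos(θ) - 6*sin(θ) - 2*cos(θ); evaluating from 0 to pi: ∫_{0}^{pi} (3*θ**2 - 2*θ) cos(θ) dθ = (2 - 6*pi) - (-2) = 4 - 6*pi.
Hence a_1 = (2/pi)·(4 - 6*pi) = -12 + 8/pi.

-12 + 8/pi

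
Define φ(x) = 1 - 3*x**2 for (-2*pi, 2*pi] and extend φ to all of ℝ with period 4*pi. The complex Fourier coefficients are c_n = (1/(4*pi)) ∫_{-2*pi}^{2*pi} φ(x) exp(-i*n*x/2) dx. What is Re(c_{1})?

24

Since φ is real-valued, Re(c_{1}) = (1/(4*pi)) ∫_{-2*pi}^{2*pi} φ(x) cos(x/2) dx = a_{1}/2.
φ is even and cos(x/2) is even, so the integrand is even: ∫_{-2*pi}^{2*pi} φ(x) cos(x/2) dx = 2∫_0^{2*pi} φ(x) cos(x/2) dx.
Integrating by parts twice (tabular method), an antiderivative of (1 - 3*x**2) cos(x/2) is -6*x**2*sin(x/2) - 24*x*cos(x/2) + 50*sin(x/2); evaluating from 0 to 2*pi: ∫_{0}^{2*pi} (1 - 3*x**2) cos(x/2) dx = (48*pi) - (0) = 48*pi.
So ∫_{-2*pi}^{2*pi} φ(x) cos(x/2) dx = 96*pi.
Hence Re(c_{1}) = (1/(4*pi))·(96*pi) = 24.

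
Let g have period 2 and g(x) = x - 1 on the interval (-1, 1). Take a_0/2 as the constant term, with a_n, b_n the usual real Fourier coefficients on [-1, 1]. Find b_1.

2/pi

b_1 = ∫_{-1}^{1} g(x) sin(pi*x) dx.
Integrating by parts (boundary term plus one more integral), an antiderivative of (x - 1) sin(pi*x) is -x*cos(pi*x)/pi + sin(pi*x)/pi**2 + cos(pi*x)/pi; evaluating from -1 to 1: ∫_{-1}^{1} (x - 1) sin(pi*x) dx = (0) - (-2/pi) = 2/pi.
Hence b_1 = 2/pi.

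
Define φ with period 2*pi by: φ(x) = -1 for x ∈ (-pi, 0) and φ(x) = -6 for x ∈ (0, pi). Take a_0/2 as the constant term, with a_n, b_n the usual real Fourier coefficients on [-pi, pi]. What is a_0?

-7

a_0 = 1/pi ∫_{-pi}^{pi} φ(x) dx = 1/pi · (-7*pi) = -7.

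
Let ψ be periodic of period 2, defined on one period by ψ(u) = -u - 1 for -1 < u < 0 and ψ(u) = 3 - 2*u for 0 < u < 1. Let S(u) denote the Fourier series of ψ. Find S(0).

At u = 0 the one-sided limits are ψ(0^-) = -1 and ψ(0^+) = 3.
By Dirichlet's theorem the series converges to their average, [(-1) + (3)]/2 = 1.

1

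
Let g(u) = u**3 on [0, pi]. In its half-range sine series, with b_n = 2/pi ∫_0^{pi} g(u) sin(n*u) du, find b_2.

b_2 = 2/pi ∫_0^{pi} (u**3) sin(2*u) du.
Integrating by parts three times (tabular method), an antiderivative of (u**3) sin(2*u) is -u**3*cos(2*u)/2 + 3*u**2*sin(2*u)/4 + 3*u*cos(2*u)/4 - 3*sin(2*u)/8; evaluating from 0 to pi: ∫_{0}^{pi} (u**3) sin(2*u) du = (pi*(3 - 2*pi**2)/4) - (0) = pi*(3 - 2*pi**2)/4.
Hence b_2 = (2/pi)·(pi*(3 - 2*pi**2)/4) = 3/2 - pi**2.

3/2 - pi**2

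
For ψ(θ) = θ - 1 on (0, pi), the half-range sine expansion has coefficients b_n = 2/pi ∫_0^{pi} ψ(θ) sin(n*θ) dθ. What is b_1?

2 - 4/pi

b_1 = 2/pi ∫_0^{pi} (θ - 1) sin(θ) dθ.
Integrating by parts (boundary term plus one more integral), an antiderivative of (θ - 1) sin(θ) is -θ*cos(θ) + sin(θ) + cos(θ); evaluating from 0 to pi: ∫_{0}^{pi} (θ - 1) sin(θ) dθ = (-1 + pi) - (1) = -2 + pi.
Hence b_1 = (2/pi)·(-2 + pi) = 2 - 4/pi.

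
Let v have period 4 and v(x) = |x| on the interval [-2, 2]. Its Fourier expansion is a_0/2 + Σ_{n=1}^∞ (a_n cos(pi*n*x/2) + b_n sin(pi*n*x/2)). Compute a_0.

a_0 = 1/2 ∫_{-2}^{2} v(x) dx = 1/2 · (4) = 2.

2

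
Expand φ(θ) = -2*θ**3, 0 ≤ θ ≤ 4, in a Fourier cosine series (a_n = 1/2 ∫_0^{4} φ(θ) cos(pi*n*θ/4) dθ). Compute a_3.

a_3 = 1/2 ∫_0^{4} (-2*θ**3) cos(3*pi*θ/4) dθ.
Integrating by parts three times (tabular method), an antiderivative of (-2*θ**3) cos(3*pi*θ/4) is -8*θ**3*sin(3*pi*θ/4)/(3*pi) - 32*θ**2*cos(3*pi*θ/4)/(3*pi**2) + 256*θ*sin(3*pi*θ/4)/(9*pi**3) + 1024*cos(3*pi*θ/4)/(27*pi**4); evaluating from 0 to 4: ∫_{0}^{4} (-2*θ**3) cos(3*pi*θ/4) dθ = (512*(-2 + 9*pi**2)/(27*pi**4)) - (1024/(27*pi**4)) = 512*(-4 + 9*pi**2)/(27*pi**4).
Hence a_3 = (1/2)·(512*(-4 + 9*pi**2)/(27*pi**4)) = 256*(-4 + 9*pi**2)/(27*pi**4).

256*(-4 + 9*pi**2)/(27*pi**4)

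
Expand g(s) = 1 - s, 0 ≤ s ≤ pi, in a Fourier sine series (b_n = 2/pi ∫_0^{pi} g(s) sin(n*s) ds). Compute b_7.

2*(2 - pi)/(7*pi)

b_7 = 2/pi ∫_0^{pi} (1 - s) sin(7*s) ds.
Integrating by parts (boundary term plus one more integral), an antiderivative of (1 - s) sin(7*s) is s*cos(7*s)/7 - sin(7*s)/49 - cos(7*s)/7; evaluating from 0 to pi: ∫_{0}^{pi} (1 - s) sin(7*s) ds = (1/7 - pi/7) - (-1/7) = 2/7 - pi/7.
Hence b_7 = (2/pi)·(2/7 - pi/7) = 2*(2 - pi)/(7*pi).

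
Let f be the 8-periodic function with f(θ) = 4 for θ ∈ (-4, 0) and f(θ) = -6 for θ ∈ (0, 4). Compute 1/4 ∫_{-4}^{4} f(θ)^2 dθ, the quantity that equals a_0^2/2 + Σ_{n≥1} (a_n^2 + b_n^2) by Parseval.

1/4 ∫_{-4}^{4} f(θ)^2 dθ = 1/4 · (208) = 52.

52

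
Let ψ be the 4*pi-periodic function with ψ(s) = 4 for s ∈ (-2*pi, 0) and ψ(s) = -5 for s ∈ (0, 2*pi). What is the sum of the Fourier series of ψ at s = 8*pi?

-1/2

s = 8*pi differs from s = 0 by 2 full period(s), and the series is 4*pi-periodic.
At s = 0 the one-sided limits are ψ(0^-) = 4 and ψ(0^+) = -5.
By Dirichlet's theorem the series converges to their average, [(4) + (-5)]/2 = -1/2.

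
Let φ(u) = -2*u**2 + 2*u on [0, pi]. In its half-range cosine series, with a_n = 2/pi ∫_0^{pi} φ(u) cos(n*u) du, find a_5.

8*(-1 + pi)/(25*pi)

a_5 = 2/pi ∫_0^{pi} (-2*u**2 + 2*u) cos(5*u) du.
Integrating by parts twice (tabular method), an antiderivative of (-2*u**2 + 2*u) cos(5*u) is -2*u**2*sin(5*u)/5 + 2*u*sin(5*u)/5 - 4*u*cos(5*u)/25 + 4*sin(5*u)/125 + 2*cos(5*u)/25; evaluating from 0 to pi: ∫_{0}^{pi} (-2*u**2 + 2*u) cos(5*u) du = (-2/25 + 4*pi/25) - (2/25) = -4/25 + 4*pi/25.
Hence a_5 = (2/pi)·(-4/25 + 4*pi/25) = 8*(-1 + pi)/(25*pi).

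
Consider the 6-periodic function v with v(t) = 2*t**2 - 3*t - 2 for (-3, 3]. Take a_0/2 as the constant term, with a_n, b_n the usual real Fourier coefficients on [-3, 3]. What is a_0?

8

a_0 = 1/3 ∫_{-3}^{3} v(t) dt = 1/3 · (24) = 8.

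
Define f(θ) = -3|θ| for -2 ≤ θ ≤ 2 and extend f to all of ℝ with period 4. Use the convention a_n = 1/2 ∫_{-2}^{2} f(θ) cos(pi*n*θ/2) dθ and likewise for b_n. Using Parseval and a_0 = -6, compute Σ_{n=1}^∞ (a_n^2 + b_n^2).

6

Parseval: a_0^2/2 + Σ_{n≥1} (a_n^2+b_n^2) = 1/2 ∫_{-2}^{2} f(θ)^2 dθ = 24.
Subtract a_0^2/2 = 18: Σ (a_n^2+b_n^2) = 6.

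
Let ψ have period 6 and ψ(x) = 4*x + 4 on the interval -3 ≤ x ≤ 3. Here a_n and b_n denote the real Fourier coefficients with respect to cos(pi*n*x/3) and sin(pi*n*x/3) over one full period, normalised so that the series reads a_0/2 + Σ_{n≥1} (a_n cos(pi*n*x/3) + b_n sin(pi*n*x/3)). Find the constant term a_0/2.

a_0 = 1/3 ∫_{-3}^{3} ψ(x) dx = 1/3 · (24) = 8.
So the constant term a_0/2 = 4.

4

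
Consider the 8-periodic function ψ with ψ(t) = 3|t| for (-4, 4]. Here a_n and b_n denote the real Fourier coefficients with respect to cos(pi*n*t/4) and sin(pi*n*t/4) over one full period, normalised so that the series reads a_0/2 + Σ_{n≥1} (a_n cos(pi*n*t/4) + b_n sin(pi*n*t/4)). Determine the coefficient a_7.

-48/(49*pi**2)

a_7 = 1/4 ∫_{-4}^{4} ψ(t) cos(7*pi*t/4) dt.
ψ is even and cos(7*pi*t/4) is even, so the integrand is even and a_7 = 1/2 ∫_0^{4} ψ(t) cos(7*pi*t/4) dt.
Integrating by parts (boundary term plus one more integral), an antiderivative of (3*t) cos(7*pi*t/4) is 12*t*sin(7*pi*t/4)/(7*pi) + 48*cos(7*pi*t/4)/(49*pi**2); evaluating from 0 to 4: ∫_{0}^{4} (3*t) cos(7*pi*t/4) dt = (-48/(49*pi**2)) - (48/(49*pi**2)) = -96/(49*pi**2).
Hence a_7 = (1/2)·(-96/(49*pi**2)) = -48/(49*pi**2).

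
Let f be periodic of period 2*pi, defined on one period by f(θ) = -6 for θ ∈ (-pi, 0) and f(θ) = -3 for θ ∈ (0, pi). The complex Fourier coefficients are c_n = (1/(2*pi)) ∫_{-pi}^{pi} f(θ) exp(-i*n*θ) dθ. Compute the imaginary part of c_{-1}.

3/pi

Since f is real-valued, Im(c_{-1}) = -(1/(2*pi)) ∫_{-pi}^{pi} f(θ) sin(-θ) dθ = b_{1}/2.
Split the integral at the breakpoints.
Directly, an antiderivative of (-6) sin(-θ) is -6*cos(θ); evaluating from -pi to 0: ∫_{-pi}^{0} (-6) sin(-θ) dθ = (-6) - (6) = -12.
Directly, an antiderivative of (-3) sin(-θ) is -3*cos(θ); evaluating from 0 to pi: ∫_{0}^{pi} (-3) sin(-θ) dθ = (3) - (-3) = 6.
So ∫_{-pi}^{pi} f(θ) sin(-θ) dθ = -6.
Hence Im(c_{-1}) = (-1/(2*pi))·(-6) = 3/pi.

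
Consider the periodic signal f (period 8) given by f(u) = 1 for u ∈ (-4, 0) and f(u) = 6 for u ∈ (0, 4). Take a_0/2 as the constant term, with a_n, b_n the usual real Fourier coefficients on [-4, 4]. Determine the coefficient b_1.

10/pi

b_1 = 1/4 ∫_{-4}^{4} f(u) sin(pi*u/4) du.
Split the integral at the breakpoints.
Directly, an antiderivative of (1) sin(pi*u/4) is -4*cos(pi*u/4)/pi; evaluating from -4 to 0: ∫_{-4}^{0} (1) sin(pi*u/4) du = (-4/pi) - (4/pi) = -8/pi.
Directly, an antiderivative of (6) sin(pi*u/4) is -24*cos(pi*u/4)/pi; evaluating from 0 to 4: ∫_{0}^{4} (6) sin(pi*u/4) du = (24/pi) - (-24/pi) = 48/pi.
Summing the pieces and multiplying by (1/4) gives b_1 = 10/pi.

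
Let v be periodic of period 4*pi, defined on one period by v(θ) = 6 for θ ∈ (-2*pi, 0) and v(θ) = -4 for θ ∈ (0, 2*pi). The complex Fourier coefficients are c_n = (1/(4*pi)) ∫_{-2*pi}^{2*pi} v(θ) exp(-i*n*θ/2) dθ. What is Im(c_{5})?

Since v is real-valued, Im(c_{5}) = -(1/(4*pi)) ∫_{-2*pi}^{2*pi} v(θ) sin(5*θ/2) dθ = -b_{5}/2.
Split the integral at the breakpoints.
Directly, an antiderivative of (6) sin(5*θ/2) is -12*cos(5*θ/2)/5; evaluating from -2*pi to 0: ∫_{-2*pi}^{0} (6) sin(5*θ/2) dθ = (-12/5) - (12/5) = -24/5.
Directly, an antiderivative of (-4) sin(5*θ/2) is 8*cos(5*θ/2)/5; evaluating from 0 to 2*pi: ∫_{0}^{2*pi} (-4) sin(5*θ/2) dθ = (-8/5) - (8/5) = -16/5.
So ∫_{-2*pi}^{2*pi} v(θ) sin(5*θ/2) dθ = -8.
Hence Im(c_{5}) = (-1/(4*pi))·(-8) = 2/pi.

2/pi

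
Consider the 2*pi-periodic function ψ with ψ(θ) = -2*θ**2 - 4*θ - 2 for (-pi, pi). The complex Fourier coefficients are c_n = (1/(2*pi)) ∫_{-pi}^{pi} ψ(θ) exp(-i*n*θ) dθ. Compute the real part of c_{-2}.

-1

Since ψ is real-valued, Re(c_{-2}) = (1/(2*pi)) ∫_{-pi}^{pi} ψ(θ) cos(-2*θ) dθ = a_{2}/2.
Integrating by parts twice (tabular method), an antiderivative of (-2*θ**2 - 4*θ - 2) cos(-2*θ) is -θ**2*sin(2*θ) - 2*θ*sin(2*θ) - θ*cos(2*θ) - sin(2*θ)/2 - cos(2*θ); evaluating from -pi to pi: ∫_{-pi}^{pi} (-2*θ**2 - 4*θ - 2) cos(-2*θ) dθ = (-pi - 1) - (-1 + pi) = -2*pi.
Hence Re(c_{-2}) = (1/(2*pi))·(-2*pi) = -1.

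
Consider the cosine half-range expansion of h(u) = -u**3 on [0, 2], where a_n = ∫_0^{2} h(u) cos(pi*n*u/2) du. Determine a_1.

48*(-4 + pi**2)/pi**4

a_1 = ∫_0^{2} (-u**3) cos(pi*u/2) du.
Integrating by parts three times (tabular method), an antiderivative of (-u**3) cos(pi*u/2) is -2*u**3*sin(pi*u/2)/pi - 12*u**2*cos(pi*u/2)/pi**2 + 48*u*sin(pi*u/2)/pi**3 + 96*cos(pi*u/2)/pi**4; evaluating from 0 to 2: ∫_{0}^{2} (-u**3) cos(pi*u/2) du = (48*(-2 + pi**2)/pi**4) - (96/pi**4) = 48*(-4 + pi**2)/pi**4.
Hence a_1 = 48*(-4 + pi**2)/pi**4.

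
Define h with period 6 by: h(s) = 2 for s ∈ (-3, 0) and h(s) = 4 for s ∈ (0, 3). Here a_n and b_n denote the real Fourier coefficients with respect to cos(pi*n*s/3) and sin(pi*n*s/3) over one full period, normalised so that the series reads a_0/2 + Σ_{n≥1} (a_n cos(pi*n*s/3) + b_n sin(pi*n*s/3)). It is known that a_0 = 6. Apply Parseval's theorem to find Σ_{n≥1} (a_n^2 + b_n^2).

Parseval: a_0^2/2 + Σ_{n≥1} (a_n^2+b_n^2) = 1/3 ∫_{-3}^{3} h(s)^2 ds = 20.
Subtract a_0^2/2 = 18: Σ (a_n^2+b_n^2) = 2.

2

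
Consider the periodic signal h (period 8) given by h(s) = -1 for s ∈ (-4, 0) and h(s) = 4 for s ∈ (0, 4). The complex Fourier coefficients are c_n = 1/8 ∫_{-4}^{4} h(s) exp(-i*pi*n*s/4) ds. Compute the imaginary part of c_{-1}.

5/pi

Since h is real-valued, Im(c_{-1}) = -1/8 ∫_{-4}^{4} h(s) sin(-pi*s/4) ds = b_{1}/2.
Split the integral at the breakpoints.
Directly, an antiderivative of (-1) sin(-pi*s/4) is -4*cos(pi*s/4)/pi; evaluating from -4 to 0: ∫_{-4}^{0} (-1) sin(-pi*s/4) ds = (-4/pi) - (4/pi) = -8/pi.
Directly, an antiderivative of (4) sin(-pi*s/4) is 16*cos(pi*s/4)/pi; evaluating from 0 to 4: ∫_{0}^{4} (4) sin(-pi*s/4) ds = (-16/pi) - (16/pi) = -32/pi.
So ∫_{-4}^{4} h(s) sin(-pi*s/4) ds = -40/pi.
Hence Im(c_{-1}) = (-1/8)·(-40/pi) = 5/pi.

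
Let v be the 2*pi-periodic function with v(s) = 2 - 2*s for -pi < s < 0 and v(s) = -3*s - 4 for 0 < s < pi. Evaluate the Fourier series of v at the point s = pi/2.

v is continuous at s = pi/2 with value -3*pi/2 - 4, so the series converges to -3*pi/2 - 4 there.

-3*pi/2 - 4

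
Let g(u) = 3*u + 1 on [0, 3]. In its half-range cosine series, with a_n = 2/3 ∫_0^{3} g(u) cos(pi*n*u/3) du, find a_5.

a_5 = 2/3 ∫_0^{3} (3*u + 1) cos(5*pi*u/3) du.
Integrating by parts (boundary term plus one more integral), an antiderivative of (3*u + 1) cos(5*pi*u/3) is 9*u*sin(5*pi*u/3)/(5*pi) + 3*sin(5*pi*u/3)/(5*pi) + 27*cos(5*pi*u/3)/(25*pi**2); evaluating from 0 to 3: ∫_{0}^{3} (3*u + 1) cos(5*pi*u/3) du = (-27/(25*pi**2)) - (27/(25*pi**2)) = -54/(25*pi**2).
Hence a_5 = (2/3)·(-54/(25*pi**2)) = -36/(25*pi**2).

-36/(25*pi**2)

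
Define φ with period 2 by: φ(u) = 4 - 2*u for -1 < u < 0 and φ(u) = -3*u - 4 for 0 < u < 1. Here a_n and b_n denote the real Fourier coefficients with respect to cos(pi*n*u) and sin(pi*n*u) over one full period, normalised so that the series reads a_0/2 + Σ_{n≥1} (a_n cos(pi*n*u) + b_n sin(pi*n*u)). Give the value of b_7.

-3/pi

b_7 = ∫_{-1}^{1} φ(u) sin(7*pi*u) du.
Split the integral at the breakpoints.
Integrating by parts (boundary term plus one more integral), an antiderivative of (4 - 2*u) sin(7*pi*u) is 2*u*cos(7*pi*u)/(7*pi) - 2*sin(7*pi*u)/(49*pi**2) - 4*cos(7*pi*u)/(7*pi); evaluating from -1 to 0: ∫_{-1}^{0} (4 - 2*u) sin(7*pi*u) du = (-4/(7*pi)) - (6/(7*pi)) = -10/(7*pi).
Integrating by parts (boundary term plus one more integral), an antiderivative of (-3*u - 4) sin(7*pi*u) is 3*u*cos(7*pi*u)/(7*pi) - 3*sin(7*pi*u)/(49*pi**2) + 4*cos(7*pi*u)/(7*pi); evaluating from 0 to 1: ∫_{0}^{1} (-3*u - 4) sin(7*pi*u) du = (-1/pi) - (4/(7*pi)) = -11/(7*pi).
Summing the pieces gives b_7 = -3/pi.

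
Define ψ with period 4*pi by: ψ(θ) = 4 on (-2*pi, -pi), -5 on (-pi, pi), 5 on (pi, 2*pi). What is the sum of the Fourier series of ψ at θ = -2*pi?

At θ = -2*pi the one-sided limits are ψ(-2*pi^-) = 5 and ψ(-2*pi^+) = 4.
By Dirichlet's theorem the series converges to their average, [(5) + (4)]/2 = 9/2.

9/2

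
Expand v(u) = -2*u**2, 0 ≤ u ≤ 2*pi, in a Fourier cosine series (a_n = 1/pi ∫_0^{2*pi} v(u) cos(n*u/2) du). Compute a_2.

-8

a_2 = 1/pi ∫_0^{2*pi} (-2*u**2) cos(u) du.
Integrating by parts twice (tabular method), an antiderivative of (-2*u**2) cos(u) is -2*u**2*sin(u) - 4*u*cos(u) + 4*sin(u); evaluating from 0 to 2*pi: ∫_{0}^{2*pi} (-2*u**2) cos(u) du = (-8*pi) - (0) = -8*pi.
Hence a_2 = (1/pi)·(-8*pi) = -8.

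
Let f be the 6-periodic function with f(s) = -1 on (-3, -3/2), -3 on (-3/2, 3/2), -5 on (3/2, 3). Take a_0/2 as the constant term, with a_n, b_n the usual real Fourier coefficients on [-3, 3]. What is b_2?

b_2 = 1/3 ∫_{-3}^{3} f(s) sin(2*pi*s/3) ds.
Split the integral at the breakpoints.
Directly, an antiderivative of (-1) sin(2*pi*s/3) is 3*cos(2*pi*s/3)/(2*pi); evaluating from -3 to -3/2: ∫_{-3}^{-3/2} (-1) sin(2*pi*s/3) ds = (-3/(2*pi)) - (3/(2*pi)) = -3/pi.
Directly, an antiderivative of (-3) sin(2*pi*s/3) is 9*cos(2*pi*s/3)/(2*pi); evaluating from -3/2 to 3/2: ∫_{-3/2}^{3/2} (-3) sin(2*pi*s/3) ds = (-9/(2*pi)) - (-9/(2*pi)) = 0.
Directly, an antiderivative of (-5) sin(2*pi*s/3) is 15*cos(2*pi*s/3)/(2*pi); evaluating from 3/2 to 3: ∫_{3/2}^{3} (-5) sin(2*pi*s/3) ds = (15/(2*pi)) - (-15/(2*pi)) = 15/pi.
Summing the pieces and multiplying by (1/3) gives b_2 = 4/pi.

4/pi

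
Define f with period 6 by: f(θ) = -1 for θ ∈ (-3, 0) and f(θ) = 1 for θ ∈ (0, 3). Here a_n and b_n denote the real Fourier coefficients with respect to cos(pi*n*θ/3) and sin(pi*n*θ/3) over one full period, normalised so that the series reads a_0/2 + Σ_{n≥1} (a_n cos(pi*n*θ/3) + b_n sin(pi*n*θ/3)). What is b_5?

b_5 = 1/3 ∫_{-3}^{3} f(θ) sin(5*pi*θ/3) dθ.
f is odd and sin(5*pi*θ/3) is odd, so the integrand is even and b_5 = 2/3 ∫_0^{3} f(θ) sin(5*pi*θ/3) dθ.
Directly, an antiderivative of (1) sin(5*pi*θ/3) is -3*cos(5*pi*θ/3)/(5*pi); evaluating from 0 to 3: ∫_{0}^{3} (1) sin(5*pi*θ/3) dθ = (3/(5*pi)) - (-3/(5*pi)) = 6/(5*pi).
Hence b_5 = (2/3)·(6/(5*pi)) = 4/(5*pi).

4/(5*pi)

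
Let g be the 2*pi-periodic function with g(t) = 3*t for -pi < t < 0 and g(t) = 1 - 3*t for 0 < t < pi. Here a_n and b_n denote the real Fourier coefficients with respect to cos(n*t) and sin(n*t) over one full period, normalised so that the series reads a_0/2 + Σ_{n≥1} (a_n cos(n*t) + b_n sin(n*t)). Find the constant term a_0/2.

a_0 = 1/pi ∫_{-pi}^{pi} g(t) dt = 1/pi · (pi*(1 - 3*pi)) = 1 - 3*pi.
So the constant term a_0/2 = 1/2 - 3*pi/2.

1/2 - 3*pi/2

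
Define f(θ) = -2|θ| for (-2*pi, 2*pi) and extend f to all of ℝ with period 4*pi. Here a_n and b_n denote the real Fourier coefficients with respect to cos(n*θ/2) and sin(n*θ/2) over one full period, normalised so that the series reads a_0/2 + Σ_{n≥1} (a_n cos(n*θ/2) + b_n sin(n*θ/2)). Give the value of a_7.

16/(49*pi)

a_7 = (1/(2*pi)) ∫_{-2*pi}^{2*pi} f(θ) cos(7*θ/2) dθ.
f is even and cos(7*θ/2) is even, so the integrand is even and a_7 = 1/pi ∫_0^{2*pi} f(θ) cos(7*θ/2) dθ.
Integrating by parts (boundary term plus one more integral), an antiderivative of (-2*θ) cos(7*θ/2) is -4*θ*sin(7*θ/2)/7 - 8*cos(7*θ/2)/49; evaluating from 0 to 2*pi: ∫_{0}^{2*pi} (-2*θ) cos(7*θ/2) dθ = (8/49) - (-8/49) = 16/49.
Hence a_7 = (1/pi)·(16/49) = 16/(49*pi).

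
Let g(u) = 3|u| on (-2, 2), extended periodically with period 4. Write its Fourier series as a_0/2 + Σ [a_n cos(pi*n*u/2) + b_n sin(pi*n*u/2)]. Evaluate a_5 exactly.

a_5 = 1/2 ∫_{-2}^{2} g(u) cos(5*pi*u/2) du.
g is even and cos(5*pi*u/2) is even, so the integrand is even and a_5 = ∫_0^{2} g(u) cos(5*pi*u/2) du.
Integrating by parts (boundary term plus one more integral), an antiderivative of (3*u) cos(5*pi*u/2) is 6*u*sin(5*pi*u/2)/(5*pi) + 12*cos(5*pi*u/2)/(25*pi**2); evaluating from 0 to 2: ∫_{0}^{2} (3*u) cos(5*pi*u/2) du = (-12/(25*pi**2)) - (12/(25*pi**2)) = -24/(25*pi**2).
Hence a_5 = -24/(25*pi**2).

-24/(25*pi**2)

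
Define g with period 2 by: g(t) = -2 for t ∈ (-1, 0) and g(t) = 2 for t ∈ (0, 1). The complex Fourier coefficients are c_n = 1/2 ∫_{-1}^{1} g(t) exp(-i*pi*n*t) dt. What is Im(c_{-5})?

Since g is real-valued, Im(c_{-5}) = -1/2 ∫_{-1}^{1} g(t) sin(-5*pi*t) dt = b_{5}/2.
g is odd and sin(-5*pi*t) is odd, so the integrand is even: ∫_{-1}^{1} g(t) sin(-5*pi*t) dt = 2∫_0^{1} g(t) sin(-5*pi*t) dt.
Directly, an antiderivative of (2) sin(-5*pi*t) is 2*cos(5*pi*t)/(5*pi); evaluating from 0 to 1: ∫_{0}^{1} (2) sin(-5*pi*t) dt = (-2/(5*pi)) - (2/(5*pi)) = -4/(5*pi).
So ∫_{-1}^{1} g(t) sin(-5*pi*t) dt = -8/(5*pi).
Hence Im(c_{-5}) = (-1/2)·(-8/(5*pi)) = 4/(5*pi).

4/(5*pi)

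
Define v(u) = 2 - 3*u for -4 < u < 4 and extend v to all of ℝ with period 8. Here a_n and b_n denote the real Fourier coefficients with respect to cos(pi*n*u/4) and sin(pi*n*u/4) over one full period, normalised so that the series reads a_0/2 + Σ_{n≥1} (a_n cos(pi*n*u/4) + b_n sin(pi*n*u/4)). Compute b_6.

4/pi

b_6 = 1/4 ∫_{-4}^{4} v(u) sin(3*pi*u/2) du.
Integrating by parts (boundary term plus one more integral), an antiderivative of (2 - 3*u) sin(3*pi*u/2) is 2*u*cos(3*pi*u/2)/pi - 4*sin(3*pi*u/2)/(3*pi**2) - 4*cos(3*pi*u/2)/(3*pi); evaluating from -4 to 4: ∫_{-4}^{4} (2 - 3*u) sin(3*pi*u/2) du = (20/(3*pi)) - (-28/(3*pi)) = 16/pi.
Hence b_6 = (1/4)·(16/pi) = 4/pi.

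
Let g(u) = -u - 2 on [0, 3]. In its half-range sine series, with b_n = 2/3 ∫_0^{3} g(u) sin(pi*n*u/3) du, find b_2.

b_2 = 2/3 ∫_0^{3} (-u - 2) sin(2*pi*u/3) du.
Integrating by parts (boundary term plus one more integral), an antiderivative of (-u - 2) sin(2*pi*u/3) is 3*u*cos(2*pi*u/3)/(2*pi) - 9*sin(2*pi*u/3)/(4*pi**2) + 3*cos(2*pi*u/3)/pi; evaluating from 0 to 3: ∫_{0}^{3} (-u - 2) sin(2*pi*u/3) du = (15/(2*pi)) - (3/pi) = 9/(2*pi).
Hence b_2 = (2/3)·(9/(2*pi)) = 3/pi.

3/pi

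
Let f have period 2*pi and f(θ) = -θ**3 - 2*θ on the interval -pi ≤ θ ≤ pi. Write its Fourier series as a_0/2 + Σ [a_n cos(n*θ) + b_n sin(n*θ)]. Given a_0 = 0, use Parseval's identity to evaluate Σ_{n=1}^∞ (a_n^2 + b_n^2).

Parseval: a_0^2/2 + Σ_{n≥1} (a_n^2+b_n^2) = 1/pi ∫_{-pi}^{pi} f(θ)^2 dθ = 2*pi**2*(140 + 84*pi**2 + 15*pi**4)/105.
Subtract a_0^2/2 = 0: Σ (a_n^2+b_n^2) = 2*pi**2*(140 + 84*pi**2 + 15*pi**4)/105.

2*pi**2*(140 + 84*pi**2 + 15*pi**4)/105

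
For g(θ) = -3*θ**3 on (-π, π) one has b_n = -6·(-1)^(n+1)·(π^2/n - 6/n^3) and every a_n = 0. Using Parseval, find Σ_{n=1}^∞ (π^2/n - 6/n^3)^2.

pi**6/14

Parseval: Σ b_n^2 = (1/π) ∫_{-π}^{π} g(θ)^2 dθ = 18*pi**6/7.
b_n^2 = 36·(π^2/n - 6/n^3)^2, so the sum equals (18*pi**6/7)/36 = pi**6/14.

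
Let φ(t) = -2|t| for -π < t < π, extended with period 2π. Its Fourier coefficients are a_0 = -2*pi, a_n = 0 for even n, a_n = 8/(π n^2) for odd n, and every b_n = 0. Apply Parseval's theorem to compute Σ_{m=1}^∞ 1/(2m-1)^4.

Parseval: a_0^2/2 + Σ a_n^2 = (1/π) ∫_{-π}^{π} φ(t)^2 dt = 8*pi**2/3.
Subtract a_0^2/2 = 2*pi**2: Σ a_n^2 = 2*pi**2/3.
Only odd n contribute, with a_n^2 = 64/(π^2 n^4), so Σ_{m≥1} 1/(2m-1)^4 = π^2·(2*pi**2/3)/64 = pi**4/96.

pi**4/96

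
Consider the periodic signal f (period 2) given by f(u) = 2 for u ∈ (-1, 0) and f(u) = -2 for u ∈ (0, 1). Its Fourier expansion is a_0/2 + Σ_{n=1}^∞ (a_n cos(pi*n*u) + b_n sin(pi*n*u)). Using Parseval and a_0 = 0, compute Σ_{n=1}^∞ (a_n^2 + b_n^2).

8

Parseval: a_0^2/2 + Σ_{n≥1} (a_n^2+b_n^2) = ∫_{-1}^{1} f(u)^2 du = 8.
Subtract a_0^2/2 = 0: Σ (a_n^2+b_n^2) = 8.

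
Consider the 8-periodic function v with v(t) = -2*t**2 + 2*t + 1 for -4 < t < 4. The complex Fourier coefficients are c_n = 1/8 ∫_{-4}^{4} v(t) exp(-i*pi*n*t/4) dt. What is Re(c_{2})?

-16/pi**2

Since v is real-valued, Re(c_{2}) = 1/8 ∫_{-4}^{4} v(t) cos(pi*t/2) dt = a_{2}/2.
Integrating by parts twice (tabular method), an antiderivative of (-2*t**2 + 2*t + 1) cos(pi*t/2) is -4*t**2*sin(pi*t/2)/pi + 4*t*sin(pi*t/2)/pi - 16*t*cos(pi*t/2)/pi**2 + 2*sin(pi*t/2)/pi + 32*sin(pi*t/2)/pi**3 + 8*cos(pi*t/2)/pi**2; evaluating from -4 to 4: ∫_{-4}^{4} (-2*t**2 + 2*t + 1) cos(pi*t/2) dt = (-56/pi**2) - (72/pi**2) = -128/pi**2.
Hence Re(c_{2}) = (1/8)·(-128/pi**2) = -16/pi**2.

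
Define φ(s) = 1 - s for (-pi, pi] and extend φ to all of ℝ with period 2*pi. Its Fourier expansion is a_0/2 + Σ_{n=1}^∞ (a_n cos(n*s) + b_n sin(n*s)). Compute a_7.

a_7 = 1/pi ∫_{-pi}^{pi} φ(s) cos(7*s) ds.
Integrating by parts (boundary term plus one more integral), an antiderivative of (1 - s) cos(7*s) is -s*sin(7*s)/7 + sin(7*s)/7 - cos(7*s)/49; evaluating from -pi to pi: ∫_{-pi}^{pi} (1 - s) cos(7*s) ds = (1/49) - (1/49) = 0.
Hence a_7 = (1/pi)·(0) = 0.

0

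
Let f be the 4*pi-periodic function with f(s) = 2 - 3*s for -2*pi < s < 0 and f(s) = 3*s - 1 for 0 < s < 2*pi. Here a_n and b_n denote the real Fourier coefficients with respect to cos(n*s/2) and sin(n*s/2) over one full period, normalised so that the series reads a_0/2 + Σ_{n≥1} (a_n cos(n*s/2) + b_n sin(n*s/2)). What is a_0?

a_0 = (1/(2*pi)) ∫_{-2*pi}^{2*pi} f(s) ds = (1/(2*pi)) · (2*pi*(1 + 6*pi)) = 1 + 6*pi.

1 + 6*pi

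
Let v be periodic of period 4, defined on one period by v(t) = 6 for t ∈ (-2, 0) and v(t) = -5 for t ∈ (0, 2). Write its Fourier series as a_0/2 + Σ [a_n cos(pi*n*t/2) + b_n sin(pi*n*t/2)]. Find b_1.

-22/pi

b_1 = 1/2 ∫_{-2}^{2} v(t) sin(pi*t/2) dt.
Split the integral at the breakpoints.
Directly, an antiderivative of (6) sin(pi*t/2) is -12*cos(pi*t/2)/pi; evaluating from -2 to 0: ∫_{-2}^{0} (6) sin(pi*t/2) dt = (-12/pi) - (12/pi) = -24/pi.
Directly, an antiderivative of (-5) sin(pi*t/2) is 10*cos(pi*t/2)/pi; evaluating from 0 to 2: ∫_{0}^{2} (-5) sin(pi*t/2) dt = (-10/pi) - (10/pi) = -20/pi.
Summing the pieces and multiplying by (1/2) gives b_1 = -22/pi.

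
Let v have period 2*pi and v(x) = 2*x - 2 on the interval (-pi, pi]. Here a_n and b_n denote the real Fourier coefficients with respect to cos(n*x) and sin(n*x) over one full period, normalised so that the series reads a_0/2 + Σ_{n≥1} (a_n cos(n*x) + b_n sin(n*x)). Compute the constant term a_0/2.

-2

a_0 = 1/pi ∫_{-pi}^{pi} v(x) dx = 1/pi · (-4*pi) = -4.
So the constant term a_0/2 = -2.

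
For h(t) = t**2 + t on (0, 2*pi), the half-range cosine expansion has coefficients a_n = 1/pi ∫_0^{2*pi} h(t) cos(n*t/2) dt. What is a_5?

8*(-2*pi - 1)/(25*pi)

a_5 = 1/pi ∫_0^{2*pi} (t**2 + t) cos(5*t/2) dt.
Integrating by parts twice (tabular method), an antiderivative of (t**2 + t) cos(5*t/2) is 2*t**2*sin(5*t/2)/5 + 2*t*sin(5*t/2)/5 + 8*t*cos(5*t/2)/25 - 16*sin(5*t/2)/125 + 4*cos(5*t/2)/25; evaluating from 0 to 2*pi: ∫_{0}^{2*pi} (t**2 + t) cos(5*t/2) dt = (-16*pi/25 - 4/25) - (4/25) = -16*pi/25 - 8/25.
Hence a_5 = (1/pi)·(-16*pi/25 - 8/25) = 8*(-2*pi - 1)/(25*pi).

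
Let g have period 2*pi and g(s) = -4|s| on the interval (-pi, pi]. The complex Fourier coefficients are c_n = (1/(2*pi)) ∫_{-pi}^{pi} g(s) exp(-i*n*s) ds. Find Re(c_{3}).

8/(9*pi)

Since g is real-valued, Re(c_{3}) = (1/(2*pi)) ∫_{-pi}^{pi} g(s) cos(3*s) ds = a_{3}/2.
g is even and cos(3*s) is even, so the integrand is even: ∫_{-pi}^{pi} g(s) cos(3*s) ds = 2∫_0^{pi} g(s) cos(3*s) ds.
Integrating by parts (boundary term plus one more integral), an antiderivative of (-4*s) cos(3*s) is -4*s*sin(3*s)/3 - 4*cos(3*s)/9; evaluating from 0 to pi: ∫_{0}^{pi} (-4*s) cos(3*s) ds = (4/9) - (-4/9) = 8/9.
So ∫_{-pi}^{pi} g(s) cos(3*s) ds = 16/9.
Hence Re(c_{3}) = (1/(2*pi))·(16/9) = 8/(9*pi).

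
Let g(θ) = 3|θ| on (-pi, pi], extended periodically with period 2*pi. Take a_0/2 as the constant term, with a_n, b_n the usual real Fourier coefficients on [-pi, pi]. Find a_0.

a_0 = 1/pi ∫_{-pi}^{pi} g(θ) dθ = 1/pi · (3*pi**2) = 3*pi.

3*pi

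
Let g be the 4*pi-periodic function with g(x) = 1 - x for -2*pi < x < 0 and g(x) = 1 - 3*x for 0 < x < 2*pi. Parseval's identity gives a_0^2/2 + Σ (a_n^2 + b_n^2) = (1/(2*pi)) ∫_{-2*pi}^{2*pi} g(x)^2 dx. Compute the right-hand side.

(1/(2*pi)) ∫_{-2*pi}^{2*pi} g(x)^2 dx = (1/(2*pi)) · (4*pi*(-6*pi + 3 + 20*pi**2)/3) = -4*pi + 2 + 40*pi**2/3.

-4*pi + 2 + 40*pi**2/3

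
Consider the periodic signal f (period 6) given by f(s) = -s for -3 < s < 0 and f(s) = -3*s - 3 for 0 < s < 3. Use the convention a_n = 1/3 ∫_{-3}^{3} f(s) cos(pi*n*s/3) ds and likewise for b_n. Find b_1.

b_1 = 1/3 ∫_{-3}^{3} f(s) sin(pi*s/3) ds.
Split the integral at the breakpoints.
Integrating by parts (boundary term plus one more integral), an antiderivative of (-s) sin(pi*s/3) is 3*s*cos(pi*s/3)/pi - 9*sin(pi*s/3)/pi**2; evaluating from -3 to 0: ∫_{-3}^{0} (-s) sin(pi*s/3) ds = (0) - (9/pi) = -9/pi.
Integrating by parts (boundary term plus one more integral), an antiderivative of (-3*s - 3) sin(pi*s/3) is 9*s*cos(pi*s/3)/pi - 27*sin(pi*s/3)/pi**2 + 9*cos(pi*s/3)/pi; evaluating from 0 to 3: ∫_{0}^{3} (-3*s - 3) sin(pi*s/3) ds = (-36/pi) - (9/pi) = -45/pi.
Summing the pieces and multiplying by (1/3) gives b_1 = -18/pi.

-18/pi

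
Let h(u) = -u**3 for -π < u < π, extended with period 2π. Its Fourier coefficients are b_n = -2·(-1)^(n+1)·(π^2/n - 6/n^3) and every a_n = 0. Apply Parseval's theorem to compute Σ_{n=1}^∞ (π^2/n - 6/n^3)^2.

pi**6/14

Parseval: Σ b_n^2 = (1/π) ∫_{-π}^{π} h(u)^2 du = 2*pi**6/7.
b_n^2 = 4·(π^2/n - 6/n^3)^2, so the sum equals (2*pi**6/7)/4 = pi**6/14.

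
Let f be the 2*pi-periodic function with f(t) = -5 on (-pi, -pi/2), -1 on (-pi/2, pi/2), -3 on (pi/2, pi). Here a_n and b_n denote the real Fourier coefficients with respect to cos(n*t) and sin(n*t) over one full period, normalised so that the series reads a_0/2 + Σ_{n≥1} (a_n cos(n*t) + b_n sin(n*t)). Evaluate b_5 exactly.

b_5 = 1/pi ∫_{-pi}^{pi} f(t) sin(5*t) dt.
Split the integral at the breakpoints.
Directly, an antiderivative of (-5) sin(5*t) is cos(5*t); evaluating from -pi to -pi/2: ∫_{-pi}^{-pi/2} (-5) sin(5*t) dt = (0) - (-1) = 1.
Directly, an antiderivative of (-1) sin(5*t) is cos(5*t)/5; evaluating from -pi/2 to pi/2: ∫_{-pi/2}^{pi/2} (-1) sin(5*t) dt = (0) - (0) = 0.
Directly, an antiderivative of (-3) sin(5*t) is 3*cos(5*t)/5; evaluating from pi/2 to pi: ∫_{pi/2}^{pi} (-3) sin(5*t) dt = (-3/5) - (0) = -3/5.
Summing the pieces and multiplying by (1/pi) gives b_5 = 2/(5*pi).

2/(5*pi)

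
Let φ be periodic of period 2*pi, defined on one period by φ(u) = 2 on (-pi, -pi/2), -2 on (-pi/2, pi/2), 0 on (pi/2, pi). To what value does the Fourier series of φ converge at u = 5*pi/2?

-1

u = 5*pi/2 differs from u = pi/2 by 1 full period(s), and the series is 2*pi-periodic.
At u = pi/2 the one-sided limits are φ(pi/2^-) = -2 and φ(pi/2^+) = 0.
By Dirichlet's theorem the series converges to their average, [(-2) + (0)]/2 = -1.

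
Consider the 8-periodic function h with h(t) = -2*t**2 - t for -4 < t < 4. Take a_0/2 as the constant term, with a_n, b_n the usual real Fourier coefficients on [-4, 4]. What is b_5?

b_5 = 1/4 ∫_{-4}^{4} h(t) sin(5*pi*t/4) dt.
Integrating by parts twice (tabular method), an antiderivative of (-2*t**2 - t) sin(5*pi*t/4) is 8*t**2*cos(5*pi*t/4)/(5*pi) - 64*t*sin(5*pi*t/4)/(25*pi**2) + 4*t*cos(5*pi*t/4)/(5*pi) - 16*sin(5*pi*t/4)/(25*pi**2) - 256*cos(5*pi*t/4)/(125*pi**3); evaluating from -4 to 4: ∫_{-4}^{4} (-2*t**2 - t) sin(5*pi*t/4) dt = (16*(16 - 225*pi**2)/(125*pi**3)) - (16*(16 - 175*pi**2)/(125*pi**3)) = -32/(5*pi).
Hence b_5 = (1/4)·(-32/(5*pi)) = -8/(5*pi).

-8/(5*pi)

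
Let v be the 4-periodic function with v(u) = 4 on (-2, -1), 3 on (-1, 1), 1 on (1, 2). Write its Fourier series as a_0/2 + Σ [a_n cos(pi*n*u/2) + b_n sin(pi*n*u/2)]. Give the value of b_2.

b_2 = 1/2 ∫_{-2}^{2} v(u) sin(pi*u) du.
Split the integral at the breakpoints.
Directly, an antiderivative of (4) sin(pi*u) is -4*cos(pi*u)/pi; evaluating from -2 to -1: ∫_{-2}^{-1} (4) sin(pi*u) du = (4/pi) - (-4/pi) = 8/pi.
Directly, an antiderivative of (3) sin(pi*u) is -3*cos(pi*u)/pi; evaluating from -1 to 1: ∫_{-1}^{1} (3) sin(pi*u) du = (3/pi) - (3/pi) = 0.
Directly, an antiderivative of (1) sin(pi*u) is -cos(pi*u)/pi; evaluating from 1 to 2: ∫_{1}^{2} (1) sin(pi*u) du = (-1/pi) - (1/pi) = -2/pi.
Summing the pieces and multiplying by (1/2) gives b_2 = 3/pi.

3/pi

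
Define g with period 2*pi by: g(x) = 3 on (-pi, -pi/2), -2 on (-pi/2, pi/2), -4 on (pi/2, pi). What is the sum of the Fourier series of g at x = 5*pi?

-1/2

x = 5*pi differs from x = pi by 2 full period(s), and the series is 2*pi-periodic.
At x = pi the one-sided limits are g(pi^-) = -4 and g(pi^+) = 3.
By Dirichlet's theorem the series converges to their average, [(-4) + (3)]/2 = -1/2.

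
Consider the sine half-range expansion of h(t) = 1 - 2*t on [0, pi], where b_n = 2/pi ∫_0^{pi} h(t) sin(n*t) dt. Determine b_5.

b_5 = 2/pi ∫_0^{pi} (1 - 2*t) sin(5*t) dt.
Integrating by parts (boundary term plus one more integral), an antiderivative of (1 - 2*t) sin(5*t) is 2*t*cos(5*t)/5 - 2*sin(5*t)/25 - cos(5*t)/5; evaluating from 0 to pi: ∫_{0}^{pi} (1 - 2*t) sin(5*t) dt = (1/5 - 2*pi/5) - (-1/5) = 2/5 - 2*pi/5.
Hence b_5 = (2/pi)·(2/5 - 2*pi/5) = 4*(1 - pi)/(5*pi).

4*(1 - pi)/(5*pi)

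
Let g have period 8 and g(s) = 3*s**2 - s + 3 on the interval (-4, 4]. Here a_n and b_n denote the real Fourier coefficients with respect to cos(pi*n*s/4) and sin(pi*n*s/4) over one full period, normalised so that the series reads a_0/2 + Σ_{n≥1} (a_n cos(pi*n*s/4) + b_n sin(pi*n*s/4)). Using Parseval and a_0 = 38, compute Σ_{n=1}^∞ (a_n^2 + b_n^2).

6304/15

Parseval: a_0^2/2 + Σ_{n≥1} (a_n^2+b_n^2) = 1/4 ∫_{-4}^{4} g(s)^2 ds = 17134/15.
Subtract a_0^2/2 = 722: Σ (a_n^2+b_n^2) = 6304/15.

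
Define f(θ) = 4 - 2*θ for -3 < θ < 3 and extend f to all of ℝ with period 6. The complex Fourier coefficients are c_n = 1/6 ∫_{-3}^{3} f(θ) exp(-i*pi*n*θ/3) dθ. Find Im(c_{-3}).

Since f is real-valued, Im(c_{-3}) = -1/6 ∫_{-3}^{3} f(θ) sin(-pi*θ) dθ = b_{3}/2.
Integrating by parts (boundary term plus one more integral), an antiderivative of (4 - 2*θ) sin(-pi*θ) is -2*θ*cos(pi*θ)/pi + 2*sin(pi*θ)/pi**2 + 4*cos(pi*θ)/pi; evaluating from -3 to 3: ∫_{-3}^{3} (4 - 2*θ) sin(-pi*θ) dθ = (2/pi) - (-10/pi) = 12/pi.
Hence Im(c_{-3}) = (-1/6)·(12/pi) = -2/pi.

-2/pi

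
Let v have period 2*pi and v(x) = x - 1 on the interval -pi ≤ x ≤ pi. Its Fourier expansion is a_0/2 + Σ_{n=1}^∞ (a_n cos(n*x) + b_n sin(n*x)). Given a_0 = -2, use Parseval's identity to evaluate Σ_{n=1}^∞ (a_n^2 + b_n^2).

2*pi**2/3

Parseval: a_0^2/2 + Σ_{n≥1} (a_n^2+b_n^2) = 1/pi ∫_{-pi}^{pi} v(x)^2 dx = 2 + 2*pi**2/3.
Subtract a_0^2/2 = 2: Σ (a_n^2+b_n^2) = 2*pi**2/3.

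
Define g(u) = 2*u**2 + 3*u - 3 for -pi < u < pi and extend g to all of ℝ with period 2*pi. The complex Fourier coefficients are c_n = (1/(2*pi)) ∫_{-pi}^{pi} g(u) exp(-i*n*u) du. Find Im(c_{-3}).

Since g is real-valued, Im(c_{-3}) = -(1/(2*pi)) ∫_{-pi}^{pi} g(u) sin(-3*u) du = b_{3}/2.
Integrating by parts twice (tabular method), an antiderivative of (2*u**2 + 3*u - 3) sin(-3*u) is 2*u**2*cos(3*u)/3 - 4*u*sin(3*u)/9 + u*cos(3*u) - sin(3*u)/3 - 31*cos(3*u)/27; evaluating from -pi to pi: ∫_{-pi}^{pi} (2*u**2 + 3*u - 3) sin(-3*u) du = (-2*pi**2/3 - pi + 31/27) - (-2*pi**2/3 + 31/27 + pi) = -2*pi.
Hence Im(c_{-3}) = (-1/(2*pi))·(-2*pi) = 1.

1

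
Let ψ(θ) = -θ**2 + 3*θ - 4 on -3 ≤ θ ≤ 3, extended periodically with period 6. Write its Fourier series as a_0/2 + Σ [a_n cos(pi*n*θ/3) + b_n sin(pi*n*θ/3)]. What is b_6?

-3/pi

b_6 = 1/3 ∫_{-3}^{3} ψ(θ) sin(2*pi*θ) dθ.
Integrating by parts twice (tabular method), an antiderivative of (-θ**2 + 3*θ - 4) sin(2*pi*θ) is θ**2*cos(2*pi*θ)/(2*pi) - θ*sin(2*pi*θ)/(2*pi**2) - 3*θ*cos(2*pi*θ)/(2*pi) + 3*sin(2*pi*θ)/(4*pi**2) - cos(2*pi*θ)/(4*pi**3) + 2*cos(2*pi*θ)/pi; evaluating from -3 to 3: ∫_{-3}^{3} (-θ**2 + 3*θ - 4) sin(2*pi*θ) dθ = (-1/(4*pi**3) + 2/pi) - (-1/(4*pi**3) + 11/pi) = -9/pi.
Hence b_6 = (1/3)·(-9/pi) = -3/pi.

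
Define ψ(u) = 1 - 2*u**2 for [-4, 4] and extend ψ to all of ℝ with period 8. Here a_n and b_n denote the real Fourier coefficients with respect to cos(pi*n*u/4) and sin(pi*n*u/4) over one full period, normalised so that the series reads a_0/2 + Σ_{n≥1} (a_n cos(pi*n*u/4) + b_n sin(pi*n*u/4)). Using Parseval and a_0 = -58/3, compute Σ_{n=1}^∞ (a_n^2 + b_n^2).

8192/45

Parseval: a_0^2/2 + Σ_{n≥1} (a_n^2+b_n^2) = 1/4 ∫_{-4}^{4} ψ(u)^2 du = 5534/15.
Subtract a_0^2/2 = 1682/9: Σ (a_n^2+b_n^2) = 8192/45.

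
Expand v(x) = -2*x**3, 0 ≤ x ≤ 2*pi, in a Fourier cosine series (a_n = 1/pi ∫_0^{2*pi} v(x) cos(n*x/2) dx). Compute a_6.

a_6 = 1/pi ∫_0^{2*pi} (-2*x**3) cos(3*x) dx.
Integrating by parts three times (tabular method), an antiderivative of (-2*x**3) cos(3*x) is -2*x**3*sin(3*x)/3 - 2*x**2*cos(3*x)/3 + 4*x*sin(3*x)/9 + 4*cos(3*x)/27; evaluating from 0 to 2*pi: ∫_{0}^{2*pi} (-2*x**3) cos(3*x) dx = (4/27 - 8*pi**2/3) - (4/27) = -8*pi**2/3.
Hence a_6 = (1/pi)·(-8*pi**2/3) = -8*pi/3.

-8*pi/3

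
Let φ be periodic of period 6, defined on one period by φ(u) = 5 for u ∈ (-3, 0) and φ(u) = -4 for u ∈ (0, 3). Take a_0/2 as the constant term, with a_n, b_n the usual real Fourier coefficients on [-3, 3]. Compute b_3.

-6/pi

b_3 = 1/3 ∫_{-3}^{3} φ(u) sin(pi*u) du.
Split the integral at the breakpoints.
Directly, an antiderivative of (5) sin(pi*u) is -5*cos(pi*u)/pi; evaluating from -3 to 0: ∫_{-3}^{0} (5) sin(pi*u) du = (-5/pi) - (5/pi) = -10/pi.
Directly, an antiderivative of (-4) sin(pi*u) is 4*cos(pi*u)/pi; evaluating from 0 to 3: ∫_{0}^{3} (-4) sin(pi*u) du = (-4/pi) - (4/pi) = -8/pi.
Summing the pieces and multiplying by (1/3) gives b_3 = -6/pi.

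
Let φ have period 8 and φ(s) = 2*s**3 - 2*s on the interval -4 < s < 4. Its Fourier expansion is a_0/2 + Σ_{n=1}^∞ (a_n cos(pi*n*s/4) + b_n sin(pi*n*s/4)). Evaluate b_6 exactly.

-40/pi + 64/(9*pi**3)

b_6 = 1/4 ∫_{-4}^{4} φ(s) sin(3*pi*s/2) ds.
φ is odd and sin(3*pi*s/2) is odd, so the integrand is even and b_6 = 1/2 ∫_0^{4} φ(s) sin(3*pi*s/2) ds.
Integrating by parts three times (tabular method), an antiderivative of (2*s**3 - 2*s) sin(3*pi*s/2) is -4*s**3*cos(3*pi*s/2)/(3*pi) + 8*s**2*sin(3*pi*s/2)/(3*pi**2) + 32*s*cos(3*pi*s/2)/(9*pi**3) + 4*s*cos(3*pi*s/2)/(3*pi) - 8*sin(3*pi*s/2)/(9*pi**2) - 64*sin(3*pi*s/2)/(27*pi**4); evaluating from 0 to 4: ∫_{0}^{4} (2*s**3 - 2*s) sin(3*pi*s/2) ds = (-80/pi + 128/(9*pi**3)) - (0) = -80/pi + 128/(9*pi**3).
Hence b_6 = (1/2)·(-80/pi + 128/(9*pi**3)) = -40/pi + 64/(9*pi**3).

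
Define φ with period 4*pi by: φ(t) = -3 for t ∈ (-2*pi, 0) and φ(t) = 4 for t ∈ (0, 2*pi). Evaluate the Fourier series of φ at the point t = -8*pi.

t = -8*pi differs from t = 0 by -2 full period(s), and the series is 4*pi-periodic.
At t = 0 the one-sided limits are φ(0^-) = -3 and φ(0^+) = 4.
By Dirichlet's theorem the series converges to their average, [(-3) + (4)]/2 = 1/2.

1/2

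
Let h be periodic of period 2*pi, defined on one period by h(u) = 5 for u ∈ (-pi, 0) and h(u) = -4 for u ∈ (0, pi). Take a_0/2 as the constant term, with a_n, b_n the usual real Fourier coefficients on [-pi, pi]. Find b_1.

b_1 = 1/pi ∫_{-pi}^{pi} h(u) sin(u) du.
Split the integral at the breakpoints.
Directly, an antiderivative of (5) sin(u) is -5*cos(u); evaluating from -pi to 0: ∫_{-pi}^{0} (5) sin(u) du = (-5) - (5) = -10.
Directly, an antiderivative of (-4) sin(u) is 4*cos(u); evaluating from 0 to pi: ∫_{0}^{pi} (-4) sin(u) du = (-4) - (4) = -8.
Summing the pieces and multiplying by (1/pi) gives b_1 = -18/pi.

-18/pi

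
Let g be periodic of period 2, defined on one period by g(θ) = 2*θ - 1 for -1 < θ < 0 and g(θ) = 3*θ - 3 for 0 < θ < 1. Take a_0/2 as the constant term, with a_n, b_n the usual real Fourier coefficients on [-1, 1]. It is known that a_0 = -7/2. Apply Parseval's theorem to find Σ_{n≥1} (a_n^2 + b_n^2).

29/24

Parseval: a_0^2/2 + Σ_{n≥1} (a_n^2+b_n^2) = ∫_{-1}^{1} g(θ)^2 dθ = 22/3.
Subtract a_0^2/2 = 49/8: Σ (a_n^2+b_n^2) = 29/24.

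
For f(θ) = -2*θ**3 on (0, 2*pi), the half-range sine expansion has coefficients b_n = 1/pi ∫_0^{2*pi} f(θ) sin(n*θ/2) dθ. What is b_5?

b_5 = 1/pi ∫_0^{2*pi} (-2*θ**3) sin(5*θ/2) dθ.
Integrating by parts three times (tabular method), an antiderivative of (-2*θ**3) sin(5*θ/2) is 4*θ**3*cos(5*θ/2)/5 - 24*θ**2*sin(5*θ/2)/25 - 96*θ*cos(5*θ/2)/125 + 192*sin(5*θ/2)/625; evaluating from 0 to 2*pi: ∫_{0}^{2*pi} (-2*θ**3) sin(5*θ/2) dθ = (32*pi*(6 - 25*pi**2)/125) - (0) = 32*pi*(6 - 25*pi**2)/125.
Hence b_5 = (1/pi)·(32*pi*(6 - 25*pi**2)/125) = 192/125 - 32*pi**2/5.

192/125 - 32*pi**2/5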